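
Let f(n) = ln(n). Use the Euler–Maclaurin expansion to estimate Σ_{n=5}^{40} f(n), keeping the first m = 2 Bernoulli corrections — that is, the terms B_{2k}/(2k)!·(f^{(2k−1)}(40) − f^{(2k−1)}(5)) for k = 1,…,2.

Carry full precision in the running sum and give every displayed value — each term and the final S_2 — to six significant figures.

S_2 ≈ 107.143

∫_5^40 ln(x) dx evaluates to 104.508.
½[f(5) + f(40)] = ½[1.60944 + 3.68888] = 2.64916.
So far: 107.157.
Correction k=1: B_{2}/2! · (f^{(1)}(40) − f^{(1)}(5)) = 1/12 · (0.0250000 − 0.200000) = -0.0145833.
Partial sum through k=1: 107.143.
Correction k=2: B_{4}/4! · (f^{(3)}(40) − f^{(3)}(5)) = −1/720 · (3.12500e-05 − 0.0160000) = 2.21788e-05.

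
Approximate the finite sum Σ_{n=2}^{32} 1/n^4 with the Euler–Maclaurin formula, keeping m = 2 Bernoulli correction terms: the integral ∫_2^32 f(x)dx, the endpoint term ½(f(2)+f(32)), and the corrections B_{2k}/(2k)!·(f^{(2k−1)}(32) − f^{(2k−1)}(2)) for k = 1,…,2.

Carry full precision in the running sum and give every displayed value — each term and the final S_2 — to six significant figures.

S_2 ≈ 0.0820215

Integral: ∫_2^32 1/x^4 dx = 0.0416565.
½[f(2) + f(32)] = ½[0.0625000 + 9.53674e-07] = 0.0312505.
Integral + boundary = 0.0729070.
Correction k=1: B_{2}/2! · (f^{(1)}(32) − f^{(1)}(2)) = 1/12 · (-1.19209e-07 − (-0.125000)) = 0.0104167.
After k=1: 0.0833236.
Correction k=2: B_{4}/4! · (f^{(3)}(32) − f^{(3)}(2)) = −1/720 · (-3.49246e-09 − (-0.937500)) = -0.00130208.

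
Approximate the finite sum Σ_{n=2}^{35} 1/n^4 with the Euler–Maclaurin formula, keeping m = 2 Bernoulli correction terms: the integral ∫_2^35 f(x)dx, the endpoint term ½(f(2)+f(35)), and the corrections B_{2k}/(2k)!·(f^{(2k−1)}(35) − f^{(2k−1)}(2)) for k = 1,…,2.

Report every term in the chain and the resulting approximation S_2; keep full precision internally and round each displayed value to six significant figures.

∫_2^35 1/x^4 dx evaluates to 0.0416589.
½[f(2) + f(35)] = ½[0.0625000 + 6.66389e-07] = 0.0312503.
So far: 0.0729092.
Order-1 term: 1/12 · (-7.61587e-08 − (-0.125000)) = 0.0104167.
Partial sum through k=1: 0.0833259.
Order-2 term: −1/720 · (-1.86511e-09 − (-0.937500)) = -0.00130208.

S_2 ≈ 0.0820238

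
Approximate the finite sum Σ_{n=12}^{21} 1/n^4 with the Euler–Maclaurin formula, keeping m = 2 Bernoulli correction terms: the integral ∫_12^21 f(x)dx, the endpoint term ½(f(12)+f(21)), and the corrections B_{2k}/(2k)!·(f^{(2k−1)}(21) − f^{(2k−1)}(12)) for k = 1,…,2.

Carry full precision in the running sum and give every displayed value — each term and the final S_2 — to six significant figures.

The integral term ∫_12^21 1/x^4 dx = 0.000156908.
½[f(12) + f(21)] = ½[4.82253e-05 + 5.14189e-06] = 2.66836e-05.
Running total after boundary: 0.000183592.
k=1: B_{2}/(2)! × [f^{(1)}(21) − f^{(1)}(12)] = 1/12 × (-9.79408e-07 − (-1.60751e-05)) = 1.25797e-06.
After k=1: 0.000184850.
k=2: B_{4}/(4)! × [f^{(3)}(21) − f^{(3)}(12)] = −1/720 × (-6.66264e-08 − (-3.34898e-06)) = -4.55882e-09.

S_2 ≈ 0.000184845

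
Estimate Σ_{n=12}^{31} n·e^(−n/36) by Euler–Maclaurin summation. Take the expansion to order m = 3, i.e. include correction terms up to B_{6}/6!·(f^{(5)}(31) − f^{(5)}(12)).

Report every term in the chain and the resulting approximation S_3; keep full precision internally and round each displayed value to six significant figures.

S_3 ≈ 229.449

Integral: ∫_12^31 x·e^(−x/36) dx = 218.633.
Endpoint term: (f(12) + f(31))/2 = (8.59838 + 13.1035)/2 = 10.8509.
So far: 229.484.
Order-1 term: 1/12 · (0.0587072 − 0.477688) = -0.0349150.
Partial sum through k=1: 229.449.
Order-2 term: −1/720 · (0.000697602 − 0.00147434) = 1.07881e-06.
Partial sum through k=2: 229.449.
Order-3 term: 1/30240 · (1.04159e-06 − 1.99082e-06) = -3.13898e-11.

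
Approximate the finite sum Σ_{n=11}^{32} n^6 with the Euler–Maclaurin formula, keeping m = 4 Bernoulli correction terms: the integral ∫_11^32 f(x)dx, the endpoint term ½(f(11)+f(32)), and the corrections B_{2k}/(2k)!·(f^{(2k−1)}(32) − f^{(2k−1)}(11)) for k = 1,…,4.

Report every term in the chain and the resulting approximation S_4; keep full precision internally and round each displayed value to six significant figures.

S_4 ≈ 5.46020e+09

Integral: ∫_11^32 x^6 dx = 4.90575e+09.
½[f(11) + f(32)] = ½[1.77156e+06 + 1.07374e+09] = 5.37757e+08.
Running total after boundary: 5.44351e+09.
Correction k=1: B_{2}/2! · (f^{(1)}(32) − f^{(1)}(11)) = 1/12 · (2.01327e+08 − 966306) = 1.66967e+07.
Running total after k=1: 5.46020e+09.
Correction k=2: B_{4}/4! · (f^{(3)}(32) − f^{(3)}(11)) = −1/720 · (3.93216e+06 − 159720) = -5239.50.
Running total after k=2: 5.46020e+09.
Correction k=3: B_{6}/6! · (f^{(5)}(32) − f^{(5)}(11)) = 1/30240 · (23040.0 − 7920.00) = 0.500000.
Running total after k=3: 5.46020e+09.
Correction k=4: B_{8}/8! · (f^{(7)}(32) − f^{(7)}(11)) = −1/1209600 · (0.00000 − 0.00000) = 0.00000.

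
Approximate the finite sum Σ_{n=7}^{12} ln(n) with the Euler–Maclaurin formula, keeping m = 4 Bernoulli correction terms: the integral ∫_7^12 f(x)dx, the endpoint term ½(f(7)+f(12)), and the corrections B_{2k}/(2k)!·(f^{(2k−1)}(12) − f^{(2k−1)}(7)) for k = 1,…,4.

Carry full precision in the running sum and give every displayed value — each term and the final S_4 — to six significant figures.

Integral: ∫_7^12 ln(x) dx = 11.1975.
Endpoint term: (f(7) + f(12))/2 = (1.94591 + 2.48491)/2 = 2.21541.
Integral + boundary = 13.4129.
Order-1 term: 1/12 · (0.0833333 − 0.142857) = -0.00496032.
After k=1: 13.4080.
Order-2 term: −1/720 · (0.00115741 − 0.00583090) = 6.49097e-06.
After k=2: 13.4080.
Order-3 term: 1/30240 · (9.64506e-05 − 0.00142798) = -4.40319e-08.
After k=3: 13.4080.
Order-4 term: −1/1209600 · (2.00939e-05 − 0.000874271) = 7.06165e-10.

S_4 ≈ 13.4080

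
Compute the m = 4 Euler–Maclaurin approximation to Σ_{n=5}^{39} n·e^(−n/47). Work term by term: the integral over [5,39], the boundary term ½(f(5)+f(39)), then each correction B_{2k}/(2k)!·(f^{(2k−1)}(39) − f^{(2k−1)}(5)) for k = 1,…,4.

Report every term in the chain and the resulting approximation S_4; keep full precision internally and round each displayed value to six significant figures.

S_4 ≈ 445.158

The integral term ∫_5^39 x·e^(−x/47) dx = 434.466.
Boundary: ½(f(5) + f(39)) = ½(4.49540 + 17.0095) = 10.7525.
Running total after boundary: 445.218.
Correction k=1: B_{2}/2! · (f^{(1)}(39) − f^{(1)}(5)) = 1/12 · (0.0742369 − 0.803433) = -0.0607664.
Partial sum through k=1: 445.158.
Correction k=2: B_{4}/4! · (f^{(3)}(39) − f^{(3)}(5)) = −1/720 · (0.000428484 − 0.00117772) = 1.04061e-06.
Partial sum through k=2: 445.158.
Correction k=3: B_{6}/6! · (f^{(5)}(39) − f^{(5)}(5)) = 1/30240 · (3.72730e-07 − 9.01648e-07) = -1.74907e-11.
Partial sum through k=3: 445.158.
Correction k=4: B_{8}/8! · (f^{(7)}(39) − f^{(7)}(5)) = −1/1209600 · (2.49655e-10 − 5.74988e-10) = 2.68958e-16.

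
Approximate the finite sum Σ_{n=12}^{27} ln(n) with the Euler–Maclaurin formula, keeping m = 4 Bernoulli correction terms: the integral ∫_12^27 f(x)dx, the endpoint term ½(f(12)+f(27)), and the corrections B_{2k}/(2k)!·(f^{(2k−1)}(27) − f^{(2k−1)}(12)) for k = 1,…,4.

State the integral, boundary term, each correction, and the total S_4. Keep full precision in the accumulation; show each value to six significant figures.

S_4 ≈ 47.0552

Integral: ∫_12^27 ln(x) dx = 44.1687.
Boundary: ½(f(12) + f(27)) = ½(2.48491 + 3.29584) = 2.89037.
So far: 47.0591.
k=1: B_{2}/(2)! × [f^{(1)}(27) − f^{(1)}(12)] = 1/12 × (0.0370370 − 0.0833333) = -0.00385802.
After k=1: 47.0552.
k=2: B_{4}/(4)! × [f^{(3)}(27) − f^{(3)}(12)] = −1/720 × (0.000101611 − 0.00115741) = 1.46638e-06.
After k=2: 47.0552.
k=3: B_{6}/(6)! × [f^{(5)}(27) − f^{(5)}(12)] = 1/30240 × (1.67260e-06 − 9.64506e-05) = -3.13419e-09.
After k=3: 47.0552.
k=4: B_{8}/(8)! × [f^{(7)}(27) − f^{(7)}(12)] = −1/1209600 × (6.88313e-08 − 2.00939e-05) = 1.65551e-11.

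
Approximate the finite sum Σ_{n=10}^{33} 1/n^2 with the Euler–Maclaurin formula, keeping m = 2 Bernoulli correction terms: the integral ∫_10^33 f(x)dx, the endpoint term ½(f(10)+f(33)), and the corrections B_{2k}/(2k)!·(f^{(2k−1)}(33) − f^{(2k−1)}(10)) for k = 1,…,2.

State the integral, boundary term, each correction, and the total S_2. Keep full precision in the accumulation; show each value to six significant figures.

∫_10^33 1/x^2 dx evaluates to 0.0696970.
Endpoint term: (f(10) + f(33))/2 = (0.0100000 + 0.000918274)/2 = 0.00545914.
So far: 0.0751561.
k=1: B_{2}/(2)! × [f^{(1)}(33) − f^{(1)}(10)] = 1/12 × (-5.56529e-05 − (-0.00200000)) = 0.000162029.
After k=1: 0.0753181.
k=2: B_{4}/(4)! × [f^{(3)}(33) − f^{(3)}(10)] = −1/720 × (-6.13256e-07 − (-0.000240000)) = -3.32482e-07.

S_2 ≈ 0.0753178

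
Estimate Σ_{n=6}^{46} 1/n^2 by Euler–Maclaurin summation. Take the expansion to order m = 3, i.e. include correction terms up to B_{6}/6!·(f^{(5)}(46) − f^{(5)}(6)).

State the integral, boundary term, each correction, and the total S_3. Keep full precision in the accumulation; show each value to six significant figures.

∫_6^46 1/x^2 dx evaluates to 0.144928.
½[f(6) + f(46)] = ½[0.0277778 + 0.000472590] = 0.0141252.
So far: 0.159053.
Order-1 term: 1/12 · (-2.05474e-05 − (-0.00925926)) = 0.000769893.
After k=1: 0.159823.
Order-2 term: −1/720 · (-1.16526e-07 − (-0.00308642)) = -4.28653e-06.
After k=2: 0.159818.
Order-3 term: 1/30240 · (-1.65207e-09 − (-0.00257202)) = 8.50534e-08.

S_3 ≈ 0.159818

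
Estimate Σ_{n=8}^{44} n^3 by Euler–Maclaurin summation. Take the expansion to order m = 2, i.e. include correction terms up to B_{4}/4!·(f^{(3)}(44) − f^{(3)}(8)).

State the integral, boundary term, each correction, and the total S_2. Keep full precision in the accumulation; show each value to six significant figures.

S_2 ≈ 979316

The integral term ∫_8^44 x^3 dx = 936000.
½[f(8) + f(44)] = ½[512.000 + 85184.0] = 42848.0.
Integral + boundary = 978848.
Order-1 term: 1/12 · (5808.00 − 192.000) = 468.000.
Running total after k=1: 979316.
Order-2 term: −1/720 · (6.00000 − 6.00000) = 0.00000.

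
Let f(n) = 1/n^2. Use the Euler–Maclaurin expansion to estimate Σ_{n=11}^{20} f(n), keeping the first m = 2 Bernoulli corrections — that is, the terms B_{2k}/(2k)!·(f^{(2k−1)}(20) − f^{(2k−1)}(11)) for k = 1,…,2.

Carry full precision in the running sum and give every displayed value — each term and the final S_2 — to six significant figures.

∫_11^20 1/x^2 dx evaluates to 0.0409091.
½[f(11) + f(20)] = ½[0.00826446 + 0.00250000] = 0.00538223.
Running total after boundary: 0.0462913.
Order-1 term: 1/12 · (-0.000250000 − (-0.00150263)) = 0.000104386.
After k=1: 0.0463957.
Order-2 term: −1/720 · (-7.50000e-06 − (-0.000149021)) = -1.96557e-07.

S_2 ≈ 0.0463955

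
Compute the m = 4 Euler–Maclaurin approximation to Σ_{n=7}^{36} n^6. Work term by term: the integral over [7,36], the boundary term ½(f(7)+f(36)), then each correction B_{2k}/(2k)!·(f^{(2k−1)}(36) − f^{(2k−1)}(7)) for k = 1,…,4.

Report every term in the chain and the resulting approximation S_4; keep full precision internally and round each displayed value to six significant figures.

Integral: ∫_7^36 x^6 dx = 1.11948e+10.
Endpoint term: (f(7) + f(36))/2 = (117649 + 2.17678e+09)/2 = 1.08845e+09.
Running total after boundary: 1.22832e+10.
k=1: B_{2}/(2)! × [f^{(1)}(36) − f^{(1)}(7)] = 1/12 × (3.62797e+08 − 100842) = 3.02247e+07.
After k=1: 1.23134e+10.
k=2: B_{4}/(4)! × [f^{(3)}(36) − f^{(3)}(7)] = −1/720 × (5.59872e+06 − 41160.0) = -7718.83.
After k=2: 1.23134e+10.
k=3: B_{6}/(6)! × [f^{(5)}(36) − f^{(5)}(7)] = 1/30240 × (25920.0 − 5040.00) = 0.690476.
After k=3: 1.23134e+10.
k=4: B_{8}/(8)! × [f^{(7)}(36) − f^{(7)}(7)] = −1/1209600 × (0.00000 − 0.00000) = 0.00000.

S_4 ≈ 1.23134e+10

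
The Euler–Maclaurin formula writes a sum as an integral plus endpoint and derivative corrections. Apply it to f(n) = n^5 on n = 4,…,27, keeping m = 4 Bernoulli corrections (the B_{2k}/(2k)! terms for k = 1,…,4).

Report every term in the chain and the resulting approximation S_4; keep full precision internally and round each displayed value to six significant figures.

S_4 ≈ 7.19656e+07

Integral: ∫_4^27 x^5 dx = 6.45694e+07.
Boundary: ½(f(4) + f(27)) = ½(1024.00 + 1.43489e+07) = 7.17497e+06.
Integral + boundary = 7.17444e+07.
k=1: B_{2}/(2)! × [f^{(1)}(27) − f^{(1)}(4)] = 1/12 × (2.65720e+06 − 1280.00) = 221327.
Partial sum through k=1: 7.19657e+07.
k=2: B_{4}/(4)! × [f^{(3)}(27) − f^{(3)}(4)] = −1/720 × (43740.0 − 960.000) = -59.4167.
Partial sum through k=2: 7.19656e+07.
k=3: B_{6}/(6)! × [f^{(5)}(27) − f^{(5)}(4)] = 1/30240 × (120.000 − 120.000) = 0.00000.
Partial sum through k=3: 7.19656e+07.
k=4: B_{8}/(8)! × [f^{(7)}(27) − f^{(7)}(4)] = −1/1209600 × (0.00000 − 0.00000) = 0.00000.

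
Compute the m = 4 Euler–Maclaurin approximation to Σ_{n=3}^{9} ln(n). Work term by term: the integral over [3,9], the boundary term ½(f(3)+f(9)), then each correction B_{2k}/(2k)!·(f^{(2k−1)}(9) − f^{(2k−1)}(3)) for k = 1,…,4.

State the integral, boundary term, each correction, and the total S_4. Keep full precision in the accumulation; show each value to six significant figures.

S_4 ≈ 12.1087

∫_3^9 ln(x) dx evaluates to 10.4792.
Boundary: ½(f(3) + f(9)) = ½(1.09861 + 2.19722) = 1.64792.
Running total after boundary: 12.1271.
Correction k=1: B_{2}/2! · (f^{(1)}(9) − f^{(1)}(3)) = 1/12 · (0.111111 − 0.333333) = -0.0185185.
After k=1: 12.1086.
Correction k=2: B_{4}/4! · (f^{(3)}(9) − f^{(3)}(3)) = −1/720 · (0.00274348 − 0.0740741) = 9.90703e-05.
After k=2: 12.1087.
Correction k=3: B_{6}/6! · (f^{(5)}(9) − f^{(5)}(3)) = 1/30240 · (0.000406442 − 0.0987654) = -3.25261e-06.
After k=3: 12.1087.
Correction k=4: B_{8}/8! · (f^{(7)}(9) − f^{(7)}(3)) = −1/1209600 · (0.000150534 − 0.329218) = 2.72047e-07.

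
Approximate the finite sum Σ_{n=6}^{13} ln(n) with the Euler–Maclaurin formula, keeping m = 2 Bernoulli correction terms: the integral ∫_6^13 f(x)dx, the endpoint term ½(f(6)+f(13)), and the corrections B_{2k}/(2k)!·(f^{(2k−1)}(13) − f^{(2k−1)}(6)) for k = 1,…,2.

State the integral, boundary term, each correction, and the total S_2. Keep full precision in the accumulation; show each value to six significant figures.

∫_6^13 ln(x) dx evaluates to 15.5938.
Endpoint term: (f(6) + f(13))/2 = (1.79176 + 2.56495)/2 = 2.17835.
So far: 17.7721.
Correction k=1: B_{2}/2! · (f^{(1)}(13) − f^{(1)}(6)) = 1/12 · (0.0769231 − 0.166667) = -0.00747863.
After k=1: 17.7647.
Correction k=2: B_{4}/4! · (f^{(3)}(13) − f^{(3)}(6)) = −1/720 · (0.000910332 − 0.00925926) = 1.15957e-05.

S_2 ≈ 17.7647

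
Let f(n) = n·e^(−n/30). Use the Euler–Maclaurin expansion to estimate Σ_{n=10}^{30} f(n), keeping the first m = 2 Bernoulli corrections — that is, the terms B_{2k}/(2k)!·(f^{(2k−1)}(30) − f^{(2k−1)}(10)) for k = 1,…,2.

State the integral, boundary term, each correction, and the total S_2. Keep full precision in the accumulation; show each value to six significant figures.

S_2 ≈ 206.716

The integral term ∫_10^30 x·e^(−x/30) dx = 197.655.
½[f(10) + f(30)] = ½[7.16531 + 11.0364] = 9.10085.
Running total after boundary: 206.755.
Order-1 term: 1/12 · (0.00000 − 0.477688) = -0.0398073.
Partial sum through k=1: 206.716.
Order-2 term: −1/720 · (0.000817510 − 0.00212306) = 1.81326e-06.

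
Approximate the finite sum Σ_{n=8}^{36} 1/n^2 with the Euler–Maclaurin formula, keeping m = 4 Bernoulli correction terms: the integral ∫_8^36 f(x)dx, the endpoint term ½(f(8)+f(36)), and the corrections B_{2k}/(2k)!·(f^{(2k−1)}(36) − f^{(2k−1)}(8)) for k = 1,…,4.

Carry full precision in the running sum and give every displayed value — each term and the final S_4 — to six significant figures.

∫_8^36 1/x^2 dx evaluates to 0.0972222.
½[f(8) + f(36)] = ½[0.0156250 + 0.000771605] = 0.00819830.
Integral + boundary = 0.105421.
Order-1 term: 1/12 · (-4.28669e-05 − (-0.00390625)) = 0.000321949.
Running total after k=1: 0.105742.
Order-2 term: −1/720 · (-3.96916e-07 − (-0.000732422)) = -1.01670e-06.
Running total after k=2: 0.105741.
Order-3 term: 1/30240 · (-9.18787e-09 − (-0.000343323)) = 1.13530e-08.
Running total after k=3: 0.105741.
Order-4 term: −1/1209600 · (-3.97007e-10 − (-0.000300407)) = -2.48352e-10.

S_4 ≈ 0.105741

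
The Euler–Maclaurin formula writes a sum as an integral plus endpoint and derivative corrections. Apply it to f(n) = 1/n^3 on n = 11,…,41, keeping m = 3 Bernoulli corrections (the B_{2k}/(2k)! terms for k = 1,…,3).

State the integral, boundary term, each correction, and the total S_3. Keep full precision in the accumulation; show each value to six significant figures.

The integral term ∫_11^41 1/x^3 dx = 0.00383479.
½[f(11) + f(41)] = ½[0.000751315 + 1.45094e-05] = 0.000382912.
Integral + boundary = 0.00421770.
Correction k=1: B_{2}/2! · (f^{(1)}(41) − f^{(1)}(11)) = 1/12 · (-1.06166e-06 − (-0.000204904)) = 1.69869e-05.
After k=1: 0.00423469.
Correction k=2: B_{4}/4! · (f^{(3)}(41) − f^{(3)}(11)) = −1/720 · (-1.26313e-08 − (-3.38684e-05)) = -4.70220e-08.
After k=2: 0.00423464.
Correction k=3: B_{6}/6! · (f^{(5)}(41) − f^{(5)}(11)) = 1/30240 · (-3.15595e-10 − (-1.17560e-05)) = 3.88746e-10.

S_3 ≈ 0.00423464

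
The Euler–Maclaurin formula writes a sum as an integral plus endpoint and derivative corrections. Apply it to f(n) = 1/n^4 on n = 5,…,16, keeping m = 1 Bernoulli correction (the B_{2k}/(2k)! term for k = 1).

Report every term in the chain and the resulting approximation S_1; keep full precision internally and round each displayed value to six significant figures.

S_1 ≈ 0.00349926

∫_5^16 1/x^4 dx evaluates to 0.00258529.
Endpoint term: (f(5) + f(16))/2 = (0.00160000 + 1.52588e-05)/2 = 0.000807629.
Integral + boundary = 0.00339292.
Order-1 term: 1/12 · (-3.81470e-06 − (-0.00128000)) = 0.000106349.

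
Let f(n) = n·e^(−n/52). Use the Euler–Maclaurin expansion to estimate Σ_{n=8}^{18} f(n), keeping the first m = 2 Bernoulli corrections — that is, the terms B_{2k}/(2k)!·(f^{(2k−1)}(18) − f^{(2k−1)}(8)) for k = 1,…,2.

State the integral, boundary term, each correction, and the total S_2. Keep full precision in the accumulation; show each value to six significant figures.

S_2 ≈ 109.925

The integral term ∫_8^18 x·e^(−x/52) dx = 100.151.
½[f(8) + f(18)] = ½[6.85923 + 12.7333] = 9.79625.
Running total after boundary: 109.947.
Correction k=1: B_{2}/2! · (f^{(1)}(18) − f^{(1)}(8)) = 1/12 · (0.462533 − 0.725496) = -0.0219135.
Partial sum through k=1: 109.925.
Correction k=2: B_{4}/4! · (f^{(3)}(18) − f^{(3)}(8)) = −1/720 · (0.000694283 − 0.000902479) = 2.89162e-07.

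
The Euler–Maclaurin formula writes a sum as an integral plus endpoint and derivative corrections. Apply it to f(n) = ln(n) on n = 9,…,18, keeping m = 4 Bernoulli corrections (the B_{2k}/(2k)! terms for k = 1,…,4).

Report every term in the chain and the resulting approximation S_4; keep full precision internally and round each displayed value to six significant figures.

S_4 ≈ 25.7908

Integral: ∫_9^18 ln(x) dx = 23.2517.
Endpoint term: (f(9) + f(18))/2 = (2.19722 + 2.89037)/2 = 2.54380.
Running total after boundary: 25.7955.
Order-1 term: 1/12 · (0.0555556 − 0.111111) = -0.00462963.
Running total after k=1: 25.7908.
Order-2 term: −1/720 · (0.000342936 − 0.00274348) = 3.33410e-06.
Running total after k=2: 25.7908.
Order-3 term: 1/30240 · (1.27013e-05 − 0.000406442) = -1.30205e-08.
Running total after k=3: 25.7908.
Order-4 term: −1/1209600 · (1.17605e-06 − 0.000150534) = 1.23477e-10.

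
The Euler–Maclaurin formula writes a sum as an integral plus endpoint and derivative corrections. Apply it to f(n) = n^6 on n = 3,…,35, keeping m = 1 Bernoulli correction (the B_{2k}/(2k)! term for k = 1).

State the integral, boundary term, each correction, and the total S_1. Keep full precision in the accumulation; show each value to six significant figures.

S_1 ≈ 1.01367e+10

∫_3^35 x^6 dx evaluates to 9.19133e+09.
Endpoint term: (f(3) + f(35))/2 = (729.000 + 1.83827e+09)/2 = 9.19133e+08.
Integral + boundary = 1.01105e+10.
Correction k=1: B_{2}/2! · (f^{(1)}(35) − f^{(1)}(3)) = 1/12 · (3.15131e+08 − 1458.00) = 2.62608e+07.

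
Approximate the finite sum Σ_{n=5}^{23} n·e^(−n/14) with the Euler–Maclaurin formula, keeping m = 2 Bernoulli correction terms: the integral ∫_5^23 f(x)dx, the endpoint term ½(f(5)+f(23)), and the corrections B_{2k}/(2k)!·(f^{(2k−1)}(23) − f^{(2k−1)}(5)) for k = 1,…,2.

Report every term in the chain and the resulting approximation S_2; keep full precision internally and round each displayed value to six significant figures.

Integral: ∫_5^23 x·e^(−x/14) dx = 85.9179.
Endpoint term: (f(5) + f(23))/2 = (3.49836 + 4.44881)/2 = 3.97359.
Integral + boundary = 89.8915.
k=1: B_{2}/(2)! × [f^{(1)}(23) − f^{(1)}(5)] = 1/12 × (-0.124346 − 0.449789) = -0.0478446.
Running total after k=1: 89.8437.
k=2: B_{4}/(4)! × [f^{(3)}(23) − f^{(3)}(5)] = −1/720 × (0.00133932 − 0.00943436) = 1.12431e-05.

S_2 ≈ 89.8437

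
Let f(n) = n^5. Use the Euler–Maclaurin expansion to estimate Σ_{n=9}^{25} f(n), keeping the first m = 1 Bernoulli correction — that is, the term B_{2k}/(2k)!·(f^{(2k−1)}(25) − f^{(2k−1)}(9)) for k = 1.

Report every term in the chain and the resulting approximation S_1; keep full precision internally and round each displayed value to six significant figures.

S_1 ≈ 4.56739e+07

Integral: ∫_9^25 x^5 dx = 4.06015e+07.
Boundary: ½(f(9) + f(25)) = ½(59049.0 + 9.76562e+06) = 4.91234e+06.
So far: 4.55139e+07.
Order-1 term: 1/12 · (1.95312e+06 − 32805.0) = 160027.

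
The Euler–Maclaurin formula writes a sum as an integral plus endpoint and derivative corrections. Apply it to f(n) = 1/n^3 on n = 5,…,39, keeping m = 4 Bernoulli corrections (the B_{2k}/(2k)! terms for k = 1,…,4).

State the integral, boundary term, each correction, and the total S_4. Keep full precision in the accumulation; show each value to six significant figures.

S_4 ≈ 0.0240745

Integral: ∫_5^39 1/x^3 dx = 0.0196713.
Boundary: ½(f(5) + f(39)) = ½(0.00800000 + 1.68580e-05) = 0.00400843.
Running total after boundary: 0.0236797.
Correction k=1: B_{2}/2! · (f^{(1)}(39) − f^{(1)}(5)) = 1/12 · (-1.29677e-06 − (-0.00480000)) = 0.000399892.
Partial sum through k=1: 0.0240796.
Correction k=2: B_{4}/4! · (f^{(3)}(39) − f^{(3)}(5)) = −1/720 · (-1.70515e-08 − (-0.00384000)) = -5.33331e-06.
Partial sum through k=2: 0.0240743.
Correction k=3: B_{6}/6! · (f^{(5)}(39) − f^{(5)}(5)) = 1/30240 · (-4.70851e-10 − (-0.00645120)) = 2.13333e-07.
Partial sum through k=3: 0.0240745.
Correction k=4: B_{8}/8! · (f^{(7)}(39) − f^{(7)}(5)) = −1/1209600 · (-2.22888e-11 − (-0.0185795)) = -1.53600e-08.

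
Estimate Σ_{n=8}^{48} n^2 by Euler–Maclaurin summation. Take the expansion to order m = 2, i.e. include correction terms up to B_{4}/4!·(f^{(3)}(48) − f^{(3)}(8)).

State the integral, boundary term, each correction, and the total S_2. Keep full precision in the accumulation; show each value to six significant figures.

S_2 ≈ 37884.0

The integral term ∫_8^48 x^2 dx = 36693.3.
Boundary: ½(f(8) + f(48)) = ½(64.0000 + 2304.00) = 1184.00.
So far: 37877.3.
k=1: B_{2}/(2)! × [f^{(1)}(48) − f^{(1)}(8)] = 1/12 × (96.0000 − 16.0000) = 6.66667.
Partial sum through k=1: 37884.0.
k=2: B_{4}/(4)! × [f^{(3)}(48) − f^{(3)}(8)] = −1/720 × (0.00000 − 0.00000) = 0.00000.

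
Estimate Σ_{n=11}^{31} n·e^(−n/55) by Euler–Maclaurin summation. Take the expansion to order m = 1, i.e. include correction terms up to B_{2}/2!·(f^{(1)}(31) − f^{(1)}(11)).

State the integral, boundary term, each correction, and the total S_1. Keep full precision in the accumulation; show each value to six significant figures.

S_1 ≈ 293.271

The integral term ∫_11^31 x·e^(−x/55) dx = 279.981.
Boundary: ½(f(11) + f(31)) = ½(9.00604 + 17.6432) = 13.3246.
Integral + boundary = 293.305.
Order-1 term: 1/12 · (0.248350 − 0.654985) = -0.0338862.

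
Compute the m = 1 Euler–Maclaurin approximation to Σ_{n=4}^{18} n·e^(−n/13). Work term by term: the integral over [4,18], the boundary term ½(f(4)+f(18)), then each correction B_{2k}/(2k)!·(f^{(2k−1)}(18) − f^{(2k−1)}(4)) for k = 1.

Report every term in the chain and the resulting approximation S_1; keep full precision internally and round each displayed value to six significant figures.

S_1 ≈ 65.2206

∫_4^18 x·e^(−x/13) dx evaluates to 61.5470.
½[f(4) + f(18)] = ½[2.94057 + 4.50756] = 3.72406.
Running total after boundary: 65.2710.
k=1: B_{2}/(2)! × [f^{(1)}(18) − f^{(1)}(4)] = 1/12 × (-0.0963154 − 0.508944) = -0.0504383.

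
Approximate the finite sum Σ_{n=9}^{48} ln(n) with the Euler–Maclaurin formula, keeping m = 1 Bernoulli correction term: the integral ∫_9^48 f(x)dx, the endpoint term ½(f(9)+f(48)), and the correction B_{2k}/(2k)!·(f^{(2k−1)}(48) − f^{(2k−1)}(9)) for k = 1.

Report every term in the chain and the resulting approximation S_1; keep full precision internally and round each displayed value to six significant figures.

S_1 ≈ 130.069

The integral term ∫_9^48 ln(x) dx = 127.043.
½[f(9) + f(48)] = ½[2.19722 + 3.87120] = 3.03421.
Running total after boundary: 130.077.
k=1: B_{2}/(2)! × [f^{(1)}(48) − f^{(1)}(9)] = 1/12 × (0.0208333 − 0.111111) = -0.00752315.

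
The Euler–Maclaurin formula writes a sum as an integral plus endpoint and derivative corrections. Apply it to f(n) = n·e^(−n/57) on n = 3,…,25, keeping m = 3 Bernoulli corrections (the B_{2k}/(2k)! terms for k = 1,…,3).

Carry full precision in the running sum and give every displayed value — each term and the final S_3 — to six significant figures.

S_3 ≈ 239.641

The integral term ∫_3^25 x·e^(−x/57) dx = 230.201.
Boundary: ½(f(3) + f(25)) = ½(2.84619 + 16.1235) = 9.48486.
So far: 239.686.
Order-1 term: 1/12 · (0.362072 − 0.898796) = -0.0447270.
Partial sum through k=1: 239.641.
Order-2 term: −1/720 · (0.000508450 − 0.000860651) = 4.89168e-07.
Partial sum through k=2: 239.641.
Order-3 term: 1/30240 · (2.78688e-07 − 4.44649e-07) = -5.48811e-12.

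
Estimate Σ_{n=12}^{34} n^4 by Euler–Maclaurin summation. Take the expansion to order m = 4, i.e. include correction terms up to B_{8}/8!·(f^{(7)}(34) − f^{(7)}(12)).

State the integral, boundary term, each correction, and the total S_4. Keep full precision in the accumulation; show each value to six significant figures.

∫_12^34 x^4 dx evaluates to 9.03732e+06.
½[f(12) + f(34)] = ½[20736.0 + 1.33634e+06] = 678536.
Running total after boundary: 9.71585e+06.
Correction k=1: B_{2}/2! · (f^{(1)}(34) − f^{(1)}(12)) = 1/12 · (157216 − 6912.00) = 12525.3.
Partial sum through k=1: 9.72838e+06.
Correction k=2: B_{4}/4! · (f^{(3)}(34) − f^{(3)}(12)) = −1/720 · (816.000 − 288.000) = -0.733333.
Partial sum through k=2: 9.72838e+06.
Correction k=3: B_{6}/6! · (f^{(5)}(34) − f^{(5)}(12)) = 1/30240 · (0.00000 − 0.00000) = 0.00000.
Partial sum through k=3: 9.72838e+06.
Correction k=4: B_{8}/8! · (f^{(7)}(34) − f^{(7)}(12)) = −1/1209600 · (0.00000 − 0.00000) = 0.00000.

S_4 ≈ 9.72838e+06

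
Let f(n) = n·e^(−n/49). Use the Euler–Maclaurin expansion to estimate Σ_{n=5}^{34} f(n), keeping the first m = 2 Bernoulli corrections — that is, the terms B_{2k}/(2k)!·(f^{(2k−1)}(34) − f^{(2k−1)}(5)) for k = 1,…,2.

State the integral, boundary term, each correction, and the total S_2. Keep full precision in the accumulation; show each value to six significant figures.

∫_5^34 x·e^(−x/49) dx evaluates to 357.303.
Endpoint term: (f(5) + f(34))/2 = (4.51496 + 16.9876)/2 = 10.7513.
So far: 368.055.
Order-1 term: 1/12 · (0.152949 − 0.810851) = -0.0548251.
Running total after k=1: 368.000.
Order-2 term: −1/720 · (0.000479891 − 0.00108989) = 8.47226e-07.

S_2 ≈ 368.000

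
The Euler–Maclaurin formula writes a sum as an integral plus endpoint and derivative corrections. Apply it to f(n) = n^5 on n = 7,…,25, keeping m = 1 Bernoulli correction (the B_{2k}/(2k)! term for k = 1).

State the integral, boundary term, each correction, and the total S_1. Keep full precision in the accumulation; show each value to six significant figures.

The integral term ∫_7^25 x^5 dx = 4.06705e+07.
Boundary: ½(f(7) + f(25)) = ½(16807.0 + 9.76562e+06) = 4.89122e+06.
Running total after boundary: 4.55617e+07.
Correction k=1: B_{2}/2! · (f^{(1)}(25) − f^{(1)}(7)) = 1/12 · (1.95312e+06 − 12005.0) = 161760.

S_1 ≈ 4.57235e+07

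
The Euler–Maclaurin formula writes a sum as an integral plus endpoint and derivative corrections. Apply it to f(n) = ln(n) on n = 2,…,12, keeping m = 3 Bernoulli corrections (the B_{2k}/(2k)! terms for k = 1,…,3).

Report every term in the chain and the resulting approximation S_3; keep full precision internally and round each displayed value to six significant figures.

S_3 ≈ 19.9872

∫_2^12 ln(x) dx evaluates to 18.4326.
½[f(2) + f(12)] = ½[0.693147 + 2.48491] = 1.58903.
Running total after boundary: 20.0216.
k=1: B_{2}/(2)! × [f^{(1)}(12) − f^{(1)}(2)] = 1/12 × (0.0833333 − 0.500000) = -0.0347222.
Partial sum through k=1: 19.9869.
k=2: B_{4}/(4)! × [f^{(3)}(12) − f^{(3)}(2)] = −1/720 × (0.00115741 − 0.250000) = 0.000345615.
Partial sum through k=2: 19.9872.
k=3: B_{6}/(6)! × [f^{(5)}(12) − f^{(5)}(2)] = 1/30240 × (9.64506e-05 − 0.750000) = -2.47984e-05.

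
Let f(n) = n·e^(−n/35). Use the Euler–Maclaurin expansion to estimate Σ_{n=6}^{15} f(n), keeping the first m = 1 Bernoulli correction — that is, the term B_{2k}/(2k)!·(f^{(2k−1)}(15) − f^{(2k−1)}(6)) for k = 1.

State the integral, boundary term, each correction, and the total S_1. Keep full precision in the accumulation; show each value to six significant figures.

Integral: ∫_6^15 x·e^(−x/35) dx = 68.9124.
Endpoint term: (f(6) + f(15))/2 = (5.05476 + 9.77159)/2 = 7.41317.
Running total after boundary: 76.3256.
Correction k=1: B_{2}/2! · (f^{(1)}(15) − f^{(1)}(6)) = 1/12 · (0.372251 − 0.698039) = -0.0271490.

S_1 ≈ 76.2984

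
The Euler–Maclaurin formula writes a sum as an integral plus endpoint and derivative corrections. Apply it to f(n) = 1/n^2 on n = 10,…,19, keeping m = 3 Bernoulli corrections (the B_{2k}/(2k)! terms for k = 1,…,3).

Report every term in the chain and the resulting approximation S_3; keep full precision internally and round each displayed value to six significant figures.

S_3 ≈ 0.0538955

The integral term ∫_10^19 1/x^2 dx = 0.0473684.
Boundary: ½(f(10) + f(19)) = ½(0.0100000 + 0.00277008) = 0.00638504.
Running total after boundary: 0.0537535.
Order-1 term: 1/12 · (-0.000291588 − (-0.00200000)) = 0.000142368.
After k=1: 0.0538958.
Order-2 term: −1/720 · (-9.69267e-06 − (-0.000240000)) = -3.19871e-07.
After k=2: 0.0538955.
Order-3 term: 1/30240 · (-8.05485e-07 − (-7.20000e-05)) = 2.35432e-09.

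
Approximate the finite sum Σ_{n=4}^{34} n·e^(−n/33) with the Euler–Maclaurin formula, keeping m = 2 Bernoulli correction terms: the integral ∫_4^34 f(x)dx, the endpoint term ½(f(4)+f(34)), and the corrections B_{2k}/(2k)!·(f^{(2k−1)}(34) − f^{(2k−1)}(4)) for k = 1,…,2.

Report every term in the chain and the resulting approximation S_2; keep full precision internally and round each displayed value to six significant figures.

∫_4^34 x·e^(−x/33) dx evaluates to 292.515.
½[f(4) + f(34)] = ½[3.54338 + 12.1346] = 7.83897.
Running total after boundary: 300.354.
Order-1 term: 1/12 · (-0.0108151 − 0.778471) = -0.0657738.
Partial sum through k=1: 300.288.
Order-2 term: −1/720 · (0.000645530 − 0.00234175) = 2.35586e-06.

S_2 ≈ 300.288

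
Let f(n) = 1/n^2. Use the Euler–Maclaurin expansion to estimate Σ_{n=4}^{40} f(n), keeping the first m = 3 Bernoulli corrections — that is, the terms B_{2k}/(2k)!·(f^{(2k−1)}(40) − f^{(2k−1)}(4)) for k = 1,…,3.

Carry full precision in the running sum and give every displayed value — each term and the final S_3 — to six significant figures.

The integral term ∫_4^40 1/x^2 dx = 0.225000.
½[f(4) + f(40)] = ½[0.0625000 + 0.000625000] = 0.0315625.
Integral + boundary = 0.256563.
k=1: B_{2}/(2)! × [f^{(1)}(40) − f^{(1)}(4)] = 1/12 × (-3.12500e-05 − (-0.0312500)) = 0.00260156.
Running total after k=1: 0.259164.
k=2: B_{4}/(4)! × [f^{(3)}(40) − f^{(3)}(4)] = −1/720 × (-2.34375e-07 − (-0.0234375)) = -3.25518e-05.
Running total after k=2: 0.259132.
k=3: B_{6}/(6)! × [f^{(5)}(40) − f^{(5)}(4)] = 1/30240 × (-4.39453e-09 − (-0.0439453)) = 1.45322e-06.

S_3 ≈ 0.259133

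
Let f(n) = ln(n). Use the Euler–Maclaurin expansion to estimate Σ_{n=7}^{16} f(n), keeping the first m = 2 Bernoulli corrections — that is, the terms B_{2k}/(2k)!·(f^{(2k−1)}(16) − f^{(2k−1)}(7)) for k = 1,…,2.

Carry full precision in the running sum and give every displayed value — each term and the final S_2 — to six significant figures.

S_2 ≈ 24.0926

Integral: ∫_7^16 ln(x) dx = 21.7400.
Endpoint term: (f(7) + f(16))/2 = (1.94591 + 2.77259)/2 = 2.35925.
Running total after boundary: 24.0993.
Order-1 term: 1/12 · (0.0625000 − 0.142857) = -0.00669643.
Running total after k=1: 24.0926.
Order-2 term: −1/720 · (0.000488281 − 0.00583090) = 7.42031e-06.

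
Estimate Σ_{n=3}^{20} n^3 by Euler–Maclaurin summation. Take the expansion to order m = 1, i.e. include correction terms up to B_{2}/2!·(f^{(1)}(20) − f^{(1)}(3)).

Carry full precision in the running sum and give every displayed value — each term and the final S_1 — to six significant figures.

Integral: ∫_3^20 x^3 dx = 39979.8.
Boundary: ½(f(3) + f(20)) = ½(27.0000 + 8000.00) = 4013.50.
Integral + boundary = 43993.2.
Order-1 term: 1/12 · (1200.00 − 27.0000) = 97.7500.

S_1 ≈ 44091.0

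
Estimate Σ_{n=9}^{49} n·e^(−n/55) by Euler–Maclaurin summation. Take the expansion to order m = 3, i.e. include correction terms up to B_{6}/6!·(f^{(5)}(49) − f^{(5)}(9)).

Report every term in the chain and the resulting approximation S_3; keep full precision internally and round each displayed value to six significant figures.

Integral: ∫_9^49 x·e^(−x/55) dx = 641.842.
Endpoint term: (f(9) + f(49))/2 = (7.64146 + 20.1038)/2 = 13.8727.
So far: 655.715.
k=1: B_{2}/(2)! × [f^{(1)}(49) − f^{(1)}(9)] = 1/12 × (0.0447581 − 0.710115) = -0.0554464.
Partial sum through k=1: 655.659.
k=2: B_{4}/(4)! × [f^{(3)}(49) − f^{(3)}(9)] = −1/720 × (0.000286057 − 0.000796105) = 7.08399e-07.
Partial sum through k=2: 655.659.
k=3: B_{6}/(6)! × [f^{(5)}(49) − f^{(5)}(9)] = 1/30240 × (1.84238e-07 − 4.48747e-07) = -8.74702e-12.

S_3 ≈ 655.659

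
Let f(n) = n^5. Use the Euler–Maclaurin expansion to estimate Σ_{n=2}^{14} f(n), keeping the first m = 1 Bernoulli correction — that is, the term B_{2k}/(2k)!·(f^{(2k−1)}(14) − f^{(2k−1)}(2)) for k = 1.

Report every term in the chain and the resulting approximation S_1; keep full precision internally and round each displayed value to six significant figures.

S_1 ≈ 1.53984e+06

∫_2^14 x^5 dx evaluates to 1.25491e+06.
½[f(2) + f(14)] = ½[32.0000 + 537824] = 268928.
Integral + boundary = 1.52384e+06.
Correction k=1: B_{2}/2! · (f^{(1)}(14) − f^{(1)}(2)) = 1/12 · (192080 − 80.0000) = 16000.0.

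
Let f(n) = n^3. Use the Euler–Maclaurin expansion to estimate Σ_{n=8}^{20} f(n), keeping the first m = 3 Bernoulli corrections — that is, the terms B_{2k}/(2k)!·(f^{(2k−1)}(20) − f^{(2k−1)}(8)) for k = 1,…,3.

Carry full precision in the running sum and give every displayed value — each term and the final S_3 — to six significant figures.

∫_8^20 x^3 dx evaluates to 38976.0.
Boundary: ½(f(8) + f(20)) = ½(512.000 + 8000.00) = 4256.00.
Running total after boundary: 43232.0.
k=1: B_{2}/(2)! × [f^{(1)}(20) − f^{(1)}(8)] = 1/12 × (1200.00 − 192.000) = 84.0000.
Running total after k=1: 43316.0.
k=2: B_{4}/(4)! × [f^{(3)}(20) − f^{(3)}(8)] = −1/720 × (6.00000 − 6.00000) = 0.00000.
Running total after k=2: 43316.0.
k=3: B_{6}/(6)! × [f^{(5)}(20) − f^{(5)}(8)] = 1/30240 × (0.00000 − 0.00000) = 0.00000.

S_3 ≈ 43316.0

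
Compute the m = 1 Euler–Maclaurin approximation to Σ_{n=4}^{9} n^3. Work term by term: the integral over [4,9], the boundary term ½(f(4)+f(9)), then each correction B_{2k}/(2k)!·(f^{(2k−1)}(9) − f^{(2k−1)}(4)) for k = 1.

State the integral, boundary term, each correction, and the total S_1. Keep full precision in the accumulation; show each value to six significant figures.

S_1 ≈ 1989.00

∫_4^9 x^3 dx evaluates to 1576.25.
Boundary: ½(f(4) + f(9)) = ½(64.0000 + 729.000) = 396.500.
So far: 1972.75.
k=1: B_{2}/(2)! × [f^{(1)}(9) − f^{(1)}(4)] = 1/12 × (243.000 − 48.0000) = 16.2500.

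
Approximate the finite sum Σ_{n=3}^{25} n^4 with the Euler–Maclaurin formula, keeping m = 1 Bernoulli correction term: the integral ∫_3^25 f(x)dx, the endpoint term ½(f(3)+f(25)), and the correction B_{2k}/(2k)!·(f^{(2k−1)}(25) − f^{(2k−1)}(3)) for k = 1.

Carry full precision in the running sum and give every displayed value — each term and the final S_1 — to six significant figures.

S_1 ≈ 2.15363e+06

∫_3^25 x^4 dx evaluates to 1.95308e+06.
½[f(3) + f(25)] = ½[81.0000 + 390625] = 195353.
Integral + boundary = 2.14843e+06.
Correction k=1: B_{2}/2! · (f^{(1)}(25) − f^{(1)}(3)) = 1/12 · (62500.0 − 108.000) = 5199.33.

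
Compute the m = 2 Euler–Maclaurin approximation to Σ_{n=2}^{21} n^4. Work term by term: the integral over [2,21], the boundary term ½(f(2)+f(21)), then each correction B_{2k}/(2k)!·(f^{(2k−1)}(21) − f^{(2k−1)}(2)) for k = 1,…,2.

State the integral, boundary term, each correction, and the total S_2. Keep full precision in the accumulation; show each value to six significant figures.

S_2 ≈ 917146

∫_2^21 x^4 dx evaluates to 816814.
Endpoint term: (f(2) + f(21))/2 = (16.0000 + 194481)/2 = 97248.5.
So far: 914062.
Order-1 term: 1/12 · (37044.0 − 32.0000) = 3084.33.
After k=1: 917147.
Order-2 term: −1/720 · (504.000 − 48.0000) = -0.633333.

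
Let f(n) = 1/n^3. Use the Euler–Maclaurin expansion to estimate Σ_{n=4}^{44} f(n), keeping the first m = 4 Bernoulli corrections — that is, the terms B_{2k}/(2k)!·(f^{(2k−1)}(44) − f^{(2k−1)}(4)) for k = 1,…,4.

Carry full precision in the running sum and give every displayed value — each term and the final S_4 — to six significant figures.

The integral term ∫_4^44 1/x^3 dx = 0.0309917.
Boundary: ½(f(4) + f(44)) = ½(0.0156250 + 1.17393e-05) = 0.00781837.
Integral + boundary = 0.0388101.
Correction k=1: B_{2}/2! · (f^{(1)}(44) − f^{(1)}(4)) = 1/12 · (-8.00406e-07 − (-0.0117188)) = 0.000976496.
After k=1: 0.0397866.
Correction k=2: B_{4}/4! · (f^{(3)}(44) − f^{(3)}(4)) = −1/720 · (-8.26866e-09 − (-0.0146484)) = -2.03450e-05.
After k=2: 0.0397663.
Correction k=3: B_{6}/6! · (f^{(5)}(44) − f^{(5)}(4)) = 1/30240 · (-1.79382e-10 − (-0.0384521)) = 1.27157e-06.
After k=3: 0.0397675.
Correction k=4: B_{8}/8! · (f^{(7)}(44) − f^{(7)}(4)) = −1/1209600 · (-6.67124e-12 − (-0.173035)) = -1.43051e-07.

S_4 ≈ 0.0397674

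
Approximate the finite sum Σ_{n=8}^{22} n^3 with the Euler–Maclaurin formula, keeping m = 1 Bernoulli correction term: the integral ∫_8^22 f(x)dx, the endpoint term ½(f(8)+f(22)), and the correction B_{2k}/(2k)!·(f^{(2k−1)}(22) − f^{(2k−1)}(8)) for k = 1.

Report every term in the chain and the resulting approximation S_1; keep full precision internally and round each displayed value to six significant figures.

Integral: ∫_8^22 x^3 dx = 57540.0.
Boundary: ½(f(8) + f(22)) = ½(512.000 + 10648.0) = 5580.00.
Running total after boundary: 63120.0.
Order-1 term: 1/12 · (1452.00 − 192.000) = 105.000.

S_1 ≈ 63225.0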